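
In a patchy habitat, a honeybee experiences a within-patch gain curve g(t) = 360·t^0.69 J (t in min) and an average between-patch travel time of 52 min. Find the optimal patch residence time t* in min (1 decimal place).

By the marginal value theorem, leave when the instantaneous gain rate g'(t) equals the habitat-wide average g(t)/(T + t).
g'(t) = 0.69·360·t^-0.31. Setting 0.69·360·t^-0.31 = 360·t^0.69/(52+t) gives 0.69(52+t) = t, so 0.31·t = 0.69×52.
t* = 0.69×52/0.31 = 115.7 min.

115.7 min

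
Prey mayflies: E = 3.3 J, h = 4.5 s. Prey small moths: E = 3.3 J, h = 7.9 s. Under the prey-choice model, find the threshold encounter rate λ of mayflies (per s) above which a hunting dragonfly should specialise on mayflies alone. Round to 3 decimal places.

Drop small moths once their profitability E₂/h₂ falls below the rate achievable on mayflies alone: E₂/h₂ = λE₁/(1 + λh₁).
Solve for λ: λE₁h₂ = E₂(1 + λh₁) → λ(E₁h₂ − E₂h₁) = E₂ → λ = E₂/(E₁h₂ − E₂h₁).
λ = 3.3/(3.3×7.9 − 3.3×4.5) = 3.3/11.22 = 0.2941 per s.

0.294 per s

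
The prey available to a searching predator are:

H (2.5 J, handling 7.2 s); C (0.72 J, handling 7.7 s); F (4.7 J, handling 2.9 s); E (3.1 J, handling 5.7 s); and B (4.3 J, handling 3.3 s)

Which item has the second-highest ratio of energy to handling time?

B

Profitability E/h (J/s): H = 2.5/7.2 = 0.347, C = 0.72/7.7 = 0.0935, F = 4.7/2.9 = 1.62, E = 3.1/5.7 = 0.544, B = 4.3/3.3 = 1.3.
Ranked: F > B > E > H > C.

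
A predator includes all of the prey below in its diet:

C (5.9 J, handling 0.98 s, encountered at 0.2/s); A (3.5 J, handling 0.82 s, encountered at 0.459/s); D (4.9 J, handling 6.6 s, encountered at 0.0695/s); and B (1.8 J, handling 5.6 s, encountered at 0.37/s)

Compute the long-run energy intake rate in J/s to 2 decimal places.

0.92 J/s

Energy encountered per unit search time: 0.2×5.9 + 0.459×3.5 + 0.0695×4.9 + 0.37×1.8 = 3.793 J/s.
Handling time per unit search time: 0.2×0.98 + 0.459×0.82 + 0.0695×6.6 + 0.37×5.6 = 3.103.
Rate = 3.793/(1 + 3.103) = 0.9244 J/s.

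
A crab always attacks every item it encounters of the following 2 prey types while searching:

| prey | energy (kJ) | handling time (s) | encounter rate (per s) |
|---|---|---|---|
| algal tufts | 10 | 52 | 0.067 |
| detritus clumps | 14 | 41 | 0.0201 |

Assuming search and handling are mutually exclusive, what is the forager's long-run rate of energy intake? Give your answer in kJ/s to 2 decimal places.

0.18 kJ/s

Energy encountered per unit search time: 0.067×10 + 0.0201×14 = 0.9514 kJ/s.
Handling time per unit search time: 0.067×52 + 0.0201×41 = 4.308.
Rate = 0.9514/(1 + 4.308) = 0.1792 kJ/s.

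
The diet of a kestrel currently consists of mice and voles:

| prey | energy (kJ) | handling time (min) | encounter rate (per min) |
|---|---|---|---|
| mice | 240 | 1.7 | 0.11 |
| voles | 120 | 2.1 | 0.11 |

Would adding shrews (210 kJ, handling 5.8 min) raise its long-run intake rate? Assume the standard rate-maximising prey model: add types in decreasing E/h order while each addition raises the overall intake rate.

Yes

Current rate: (0.11×240 + 0.11×120)/(1 + 0.11×1.7 + 0.11×2.1) = 27.93 kJ/min.
shrews: E/h = 210/5.8 = 36.21 kJ/min.
36.21 > 27.93, so adding shrews raises the average — include it.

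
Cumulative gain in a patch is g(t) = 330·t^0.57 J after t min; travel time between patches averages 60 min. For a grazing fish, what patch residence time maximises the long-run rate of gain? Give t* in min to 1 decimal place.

79.5 min

Maximise g(t)/(T+t): set derivative to zero → g'(t)(T+t) = g(t).
g'(t) = 0.57·330·t^-0.43. Setting 0.57·330·t^-0.43 = 330·t^0.57/(60+t) gives 0.57(60+t) = t, so 0.43·t = 0.57×60.
t* = 0.57×60/0.43 = 79.53 min.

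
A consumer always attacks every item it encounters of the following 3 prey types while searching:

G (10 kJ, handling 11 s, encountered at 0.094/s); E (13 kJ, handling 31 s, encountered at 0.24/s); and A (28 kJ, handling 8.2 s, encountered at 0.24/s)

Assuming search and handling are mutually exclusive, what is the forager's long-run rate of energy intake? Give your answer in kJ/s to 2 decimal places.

0.94 kJ/s

R = (0.094×10 + 0.24×13 + 0.24×28) / (1 + 0.094×11 + 0.24×31 + 0.24×8.2) = 10.78/11.44 = 0.9421 kJ/s.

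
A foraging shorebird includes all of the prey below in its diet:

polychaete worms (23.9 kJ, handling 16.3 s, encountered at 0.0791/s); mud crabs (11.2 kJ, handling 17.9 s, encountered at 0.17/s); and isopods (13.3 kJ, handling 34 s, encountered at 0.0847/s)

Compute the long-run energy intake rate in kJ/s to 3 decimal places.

R = (0.0791×23.9 + 0.17×11.2 + 0.0847×13.3) / (1 + 0.0791×16.3 + 0.17×17.9 + 0.0847×34) = 4.921/8.212 = 0.5992 kJ/s.

0.599 kJ/s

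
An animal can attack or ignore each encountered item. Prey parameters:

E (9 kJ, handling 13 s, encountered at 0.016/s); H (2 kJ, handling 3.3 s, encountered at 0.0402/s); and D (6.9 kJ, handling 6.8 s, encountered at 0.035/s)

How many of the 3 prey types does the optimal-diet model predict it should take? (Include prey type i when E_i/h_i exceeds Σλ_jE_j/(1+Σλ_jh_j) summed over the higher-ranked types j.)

Rank by E/h (kJ/s): D 1.01, E 0.692, H 0.606. Include each in turn until the next type's E/h falls below the running intake rate.
Rate on top 1: 0.1951. E: 0.692 > 0.1951 → include.
Rate on top 2: 0.2666. H: 0.606 > 0.2666 → include.
Optimal diet: D, E, H — 3 of 3 types.

3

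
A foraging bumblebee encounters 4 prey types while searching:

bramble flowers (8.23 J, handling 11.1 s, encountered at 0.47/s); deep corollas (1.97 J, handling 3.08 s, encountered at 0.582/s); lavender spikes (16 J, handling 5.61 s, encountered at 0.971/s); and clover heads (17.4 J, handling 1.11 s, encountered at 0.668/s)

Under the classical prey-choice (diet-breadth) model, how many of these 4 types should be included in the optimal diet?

1

E/h in descending order: clover heads 15.7, lavender spikes 2.85, bramble flowers 0.741, deep corollas 0.64 J/s. The optimal diet is the largest prefix of this list for which every included type satisfies E_i/h_i > R on the types above it.
Rate on top 1: 6.674. lavender spikes: 2.85 < 6.674 → exclude; stop.
Optimal diet: clover heads — 1 of 4 types.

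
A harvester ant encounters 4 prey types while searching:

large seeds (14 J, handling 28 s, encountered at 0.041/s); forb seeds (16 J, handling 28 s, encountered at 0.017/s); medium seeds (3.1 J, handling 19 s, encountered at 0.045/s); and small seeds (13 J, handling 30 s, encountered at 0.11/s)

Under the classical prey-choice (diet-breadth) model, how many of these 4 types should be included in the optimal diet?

3

Rank by E/h (J/s): forb seeds 0.571, large seeds 0.5, small seeds 0.433, medium seeds 0.163. Include each in turn until the next type's E/h falls below the running intake rate.
Rate on top 1: 0.1843. large seeds: 0.5 > 0.1843 → include.
Rate on top 2: 0.3224. small seeds: 0.433 > 0.3224 → include.
Rate on top 3: 0.3842. medium seeds: 0.163 < 0.3842 → exclude; stop.
Optimal diet: forb seeds, large seeds, small seeds — 3 of 4 types.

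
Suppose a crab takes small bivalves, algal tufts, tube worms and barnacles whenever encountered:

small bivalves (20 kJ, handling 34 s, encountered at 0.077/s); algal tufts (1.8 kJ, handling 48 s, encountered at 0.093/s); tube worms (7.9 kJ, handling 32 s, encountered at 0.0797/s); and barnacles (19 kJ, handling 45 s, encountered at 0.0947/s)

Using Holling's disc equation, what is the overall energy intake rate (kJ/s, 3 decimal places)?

Energy encountered per unit search time: 0.077×20 + 0.093×1.8 + 0.0797×7.9 + 0.0947×19 = 4.136 kJ/s.
Handling time per unit search time: 0.077×34 + 0.093×48 + 0.0797×32 + 0.0947×45 = 13.89.
Rate = 4.136/(1 + 13.89) = 0.2777 kJ/s.

0.278 kJ/s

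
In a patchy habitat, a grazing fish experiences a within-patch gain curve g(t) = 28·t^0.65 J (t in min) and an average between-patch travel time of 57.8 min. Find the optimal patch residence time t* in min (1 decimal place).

107.3 min

Optimal t* satisfies g'(t*) = g(t*)/(T + t*).
g'(t) = 0.65·28·t^-0.35. Setting 0.65·28·t^-0.35 = 28·t^0.65/(57.8+t) gives 0.65(57.8+t) = t, so 0.35·t = 0.65×57.8.
t* = 0.65×57.8/0.35 = 107.3 min.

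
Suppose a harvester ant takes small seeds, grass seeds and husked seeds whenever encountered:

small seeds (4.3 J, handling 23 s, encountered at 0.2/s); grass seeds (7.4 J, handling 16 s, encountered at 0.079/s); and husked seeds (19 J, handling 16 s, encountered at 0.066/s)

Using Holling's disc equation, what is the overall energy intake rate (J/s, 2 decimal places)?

R = (0.2×4.3 + 0.079×7.4 + 0.066×19) / (1 + 0.2×23 + 0.079×16 + 0.066×16) = 2.699/7.92 = 0.3407 J/s.

0.34 J/s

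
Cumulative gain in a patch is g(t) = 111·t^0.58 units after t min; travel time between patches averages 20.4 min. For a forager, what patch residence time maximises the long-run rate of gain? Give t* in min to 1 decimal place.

28.2 min

By the marginal value theorem, leave when the instantaneous gain rate g'(t) equals the habitat-wide average g(t)/(T + t).
g'(t) = 0.58·111·t^-0.42. Setting 0.58·111·t^-0.42 = 111·t^0.58/(20.4+t) gives 0.58(20.4+t) = t, so 0.42·t = 0.58×20.4.
t* = 0.58×20.4/0.42 = 28.17 min.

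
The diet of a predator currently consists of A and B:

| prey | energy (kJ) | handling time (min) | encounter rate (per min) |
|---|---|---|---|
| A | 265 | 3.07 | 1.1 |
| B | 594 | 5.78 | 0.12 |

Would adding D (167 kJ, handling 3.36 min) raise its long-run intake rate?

No

On A and B alone, R = ΣλE/(1+Σλh) = 362.8/5.071 = 71.55 kJ/min.
D: E/h = 167/3.36 = 49.7 kJ/min.
49.7 < 71.55, so adding D would lower the average — exclude it.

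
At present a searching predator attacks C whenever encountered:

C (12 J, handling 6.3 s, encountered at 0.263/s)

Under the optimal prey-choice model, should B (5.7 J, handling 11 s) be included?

No

Intake rate on the current diet: R = (0.263×12) / (1 + 0.263×6.3) = 3.156/2.657 = 1.188 J/s.
Profitability of B: 5.7/11 = 0.5182 J/s.
0.5182 < 1.188, so adding B would lower the average — exclude it.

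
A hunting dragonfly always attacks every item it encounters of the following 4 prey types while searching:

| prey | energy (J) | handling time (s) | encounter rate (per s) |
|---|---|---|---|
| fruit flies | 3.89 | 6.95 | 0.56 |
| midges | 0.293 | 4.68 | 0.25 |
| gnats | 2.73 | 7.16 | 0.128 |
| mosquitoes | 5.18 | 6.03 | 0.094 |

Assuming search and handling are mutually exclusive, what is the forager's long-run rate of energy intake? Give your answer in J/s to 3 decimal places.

Energy encountered per unit search time: 0.56×3.89 + 0.25×0.293 + 0.128×2.73 + 0.094×5.18 = 3.088 J/s.
Handling time per unit search time: 0.56×6.95 + 0.25×4.68 + 0.128×7.16 + 0.094×6.03 = 6.545.
Rate = 3.088/(1 + 6.545) = 0.4093 J/s.

0.409 J/s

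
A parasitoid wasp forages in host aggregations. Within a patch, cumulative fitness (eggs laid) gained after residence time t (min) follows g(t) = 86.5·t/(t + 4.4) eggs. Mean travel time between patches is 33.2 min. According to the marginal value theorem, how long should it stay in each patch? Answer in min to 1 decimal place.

12.1 min

Optimal t* satisfies g'(t*) = g(t*)/(T + t*).
g'(t) = 86.5·4.4/(t + 4.4)². Setting 86.5·4.4/(t+4.4)² = 86.5t/[(t+4.4)(33.2+t)] gives 4.4(33.2+t) = t(t+4.4), so t² = 4.4×33.2 = 146.1.
t* = √146.1 = 12.09 min.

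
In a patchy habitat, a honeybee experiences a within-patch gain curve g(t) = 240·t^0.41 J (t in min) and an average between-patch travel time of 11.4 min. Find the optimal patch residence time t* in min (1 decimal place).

Optimal t* satisfies g'(t*) = g(t*)/(T + t*).
g'(t) = 0.41·240·t^-0.59. Setting 0.41·240·t^-0.59 = 240·t^0.41/(11.4+t) gives 0.41(11.4+t) = t, so 0.59·t = 0.41×11.4.
t* = 0.41×11.4/0.59 = 7.922 min.

7.9 min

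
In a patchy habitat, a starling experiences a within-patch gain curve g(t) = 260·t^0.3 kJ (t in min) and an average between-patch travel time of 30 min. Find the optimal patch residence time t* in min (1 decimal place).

Optimal t* satisfies g'(t*) = g(t*)/(T + t*).
g'(t) = 0.3·260·t^-0.7. Setting 0.3·260·t^-0.7 = 260·t^0.3/(30+t) gives 0.3(30+t) = t, so 0.70·t = 0.3×30.
t* = 0.3×30/0.70 = 12.86 min.

12.9 min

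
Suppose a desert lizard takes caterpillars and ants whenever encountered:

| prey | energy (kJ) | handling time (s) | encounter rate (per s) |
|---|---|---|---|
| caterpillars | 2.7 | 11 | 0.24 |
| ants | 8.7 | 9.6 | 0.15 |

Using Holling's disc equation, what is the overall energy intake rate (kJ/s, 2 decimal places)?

R = (0.24×2.7 + 0.15×8.7) / (1 + 0.24×11 + 0.15×9.6) = 1.953/5.08 = 0.3844 kJ/s.

0.38 kJ/s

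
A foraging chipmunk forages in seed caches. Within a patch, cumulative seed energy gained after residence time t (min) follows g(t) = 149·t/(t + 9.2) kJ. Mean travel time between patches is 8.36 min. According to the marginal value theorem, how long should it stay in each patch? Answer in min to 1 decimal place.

8.8 min

Optimal t* satisfies g'(t*) = g(t*)/(T + t*).
g'(t) = 149·9.2/(t + 9.2)². Setting 149·9.2/(t+9.2)² = 149t/[(t+9.2)(8.36+t)] gives 9.2(8.36+t) = t(t+9.2), so t² = 9.2×8.36 = 76.91.
t* = √76.91 = 8.77 min.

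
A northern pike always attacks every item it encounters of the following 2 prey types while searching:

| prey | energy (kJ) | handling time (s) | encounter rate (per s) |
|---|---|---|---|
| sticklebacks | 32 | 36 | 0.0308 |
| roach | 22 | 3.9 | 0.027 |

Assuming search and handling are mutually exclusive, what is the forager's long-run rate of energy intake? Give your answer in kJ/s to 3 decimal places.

R = (0.0308×32 + 0.027×22) / (1 + 0.0308×36 + 0.027×3.9) = 1.58/2.214 = 0.7134 kJ/s.

0.713 kJ/s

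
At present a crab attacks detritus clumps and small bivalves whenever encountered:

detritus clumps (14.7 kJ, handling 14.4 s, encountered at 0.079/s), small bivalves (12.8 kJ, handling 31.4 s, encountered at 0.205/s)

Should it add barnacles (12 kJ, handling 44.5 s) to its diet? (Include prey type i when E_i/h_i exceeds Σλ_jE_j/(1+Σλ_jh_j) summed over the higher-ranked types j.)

No

Intake rate on the current diet: R = (0.079×14.7 + 0.205×12.8) / (1 + 0.079×14.4 + 0.205×31.4) = 3.785/8.575 = 0.4415 kJ/s.
barnacles: E/h = 12/44.5 = 0.2697 kJ/s.
Since 0.2697 < R, time spent handling barnacles is better spent searching.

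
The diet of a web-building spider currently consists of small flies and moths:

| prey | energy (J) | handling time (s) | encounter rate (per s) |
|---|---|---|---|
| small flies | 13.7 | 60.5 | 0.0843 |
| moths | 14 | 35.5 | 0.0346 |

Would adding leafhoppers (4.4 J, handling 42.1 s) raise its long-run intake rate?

On small flies and moths alone, R = ΣλE/(1+Σλh) = 1.639/7.328 = 0.2237 J/s.
Profitability of leafhoppers: 4.4/42.1 = 0.1045 J/s.
0.1045 < 0.2237, so adding leafhoppers would lower the average — exclude it.

No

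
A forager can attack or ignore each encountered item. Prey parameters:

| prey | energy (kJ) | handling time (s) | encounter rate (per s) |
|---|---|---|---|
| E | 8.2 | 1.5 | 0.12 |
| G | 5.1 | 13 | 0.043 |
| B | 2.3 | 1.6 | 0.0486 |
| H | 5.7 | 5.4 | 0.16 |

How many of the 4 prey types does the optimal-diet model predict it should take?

Rank by E/h (kJ/s): E 5.47, B 1.44, H 1.06, G 0.392. Include each in turn until the next type's E/h falls below the running intake rate.
Rate on top 1: 0.8339. B: 1.44 > 0.8339 → include.
Rate on top 2: 0.8712. H: 1.06 > 0.8712 → include.
Rate on top 3: 0.9463. G: 0.392 < 0.9463 → exclude; stop.
Optimal diet: E, B, H — 3 of 4 types.

3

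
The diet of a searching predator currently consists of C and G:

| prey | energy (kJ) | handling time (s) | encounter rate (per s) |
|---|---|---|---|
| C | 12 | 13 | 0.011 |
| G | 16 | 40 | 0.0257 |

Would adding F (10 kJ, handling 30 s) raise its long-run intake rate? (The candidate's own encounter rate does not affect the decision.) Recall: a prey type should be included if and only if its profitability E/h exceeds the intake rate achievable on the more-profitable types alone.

Intake rate on the current diet: R = (0.011×12 + 0.0257×16) / (1 + 0.011×13 + 0.0257×40) = 0.5432/2.171 = 0.2502 kJ/s.
F: E/h = 10/30 = 0.3333 kJ/s.
Since 0.3333 > R, including F increases the long-run rate.

Yes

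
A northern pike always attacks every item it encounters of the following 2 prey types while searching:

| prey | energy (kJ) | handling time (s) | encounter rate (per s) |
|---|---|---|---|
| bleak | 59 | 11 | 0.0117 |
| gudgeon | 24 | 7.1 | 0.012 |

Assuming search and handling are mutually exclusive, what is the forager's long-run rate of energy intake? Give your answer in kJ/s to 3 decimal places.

R = Σλ_iE_i / (1 + Σλ_ih_i)
Numerator: 0.0117×59 + 0.012×24 = 0.9783
Denominator: 1 + 0.0117×11 + 0.012×7.1 = 1.214
R = 0.9783/1.214 = 0.8059 kJ/s

0.806 kJ/s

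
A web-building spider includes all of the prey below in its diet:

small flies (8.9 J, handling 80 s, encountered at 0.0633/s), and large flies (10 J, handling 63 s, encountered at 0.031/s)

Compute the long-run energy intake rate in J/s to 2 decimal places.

0.11 J/s

R = Σλ_iE_i / (1 + Σλ_ih_i)
Numerator: 0.0633×8.9 + 0.031×10 = 0.8734
Denominator: 1 + 0.0633×80 + 0.031×63 = 8.017
R = 0.8734/8.017 = 0.1089 J/s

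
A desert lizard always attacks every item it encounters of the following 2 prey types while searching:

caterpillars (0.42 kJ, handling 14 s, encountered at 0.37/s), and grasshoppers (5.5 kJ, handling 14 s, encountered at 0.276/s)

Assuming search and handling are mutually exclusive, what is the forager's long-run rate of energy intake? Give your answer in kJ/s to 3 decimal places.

Energy encountered per unit search time: 0.37×0.42 + 0.276×5.5 = 1.673 kJ/s.
Handling time per unit search time: 0.37×14 + 0.276×14 = 9.044.
Rate = 1.673/(1 + 9.044) = 0.1666 kJ/s.

0.167 kJ/s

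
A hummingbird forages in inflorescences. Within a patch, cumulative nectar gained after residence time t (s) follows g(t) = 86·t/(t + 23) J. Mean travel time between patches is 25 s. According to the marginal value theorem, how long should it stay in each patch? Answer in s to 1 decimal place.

24.0 s

Maximise g(t)/(T+t): set derivative to zero → g'(t)(T+t) = g(t).
g'(t) = 86·23/(t + 23)². Setting 86·23/(t+23)² = 86t/[(t+23)(25+t)] gives 23(25+t) = t(t+23), so t² = 23×25 = 575.
t* = √575 = 23.98 s.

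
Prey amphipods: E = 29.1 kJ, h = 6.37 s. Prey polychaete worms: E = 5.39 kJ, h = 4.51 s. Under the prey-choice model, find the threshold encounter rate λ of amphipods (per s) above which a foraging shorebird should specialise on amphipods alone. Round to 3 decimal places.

0.056 per s

Drop polychaete worms once their profitability E₂/h₂ falls below the rate achievable on amphipods alone: E₂/h₂ = λE₁/(1 + λh₁).
Solve for λ: λE₁h₂ = E₂(1 + λh₁) → λ(E₁h₂ − E₂h₁) = E₂ → λ = E₂/(E₁h₂ − E₂h₁).
λ = 5.39/(29.1×4.51 − 5.39×6.37) = 5.39/96.91 = 0.05562 per s.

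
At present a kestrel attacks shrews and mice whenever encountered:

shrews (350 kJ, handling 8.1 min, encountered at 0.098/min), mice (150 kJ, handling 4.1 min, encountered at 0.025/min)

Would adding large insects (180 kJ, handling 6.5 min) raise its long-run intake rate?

Intake rate on the current diet: R = (0.098×350 + 0.025×150) / (1 + 0.098×8.1 + 0.025×4.1) = 38.05/1.896 = 20.07 kJ/min.
Profitability of large insects: 180/6.5 = 27.69 kJ/min.
27.69 > 20.07, so adding large insects raises the average — include it.

Yes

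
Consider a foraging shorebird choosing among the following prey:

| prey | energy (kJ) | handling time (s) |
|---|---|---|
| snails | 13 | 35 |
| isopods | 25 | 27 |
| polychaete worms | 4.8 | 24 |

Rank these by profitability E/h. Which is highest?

Profitability E/h (kJ/s): snails = 13/35 = 0.371, isopods = 25/27 = 0.926, polychaete worms = 4.8/24 = 0.2.
Ranked: isopods > snails > polychaete worms.

isopods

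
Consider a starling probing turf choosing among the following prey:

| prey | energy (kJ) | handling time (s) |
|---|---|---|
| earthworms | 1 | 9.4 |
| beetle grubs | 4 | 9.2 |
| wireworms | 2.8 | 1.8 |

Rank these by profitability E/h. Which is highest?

In descending order of E/h:
wireworms: 2.8/1.8 = 1.56 kJ/s
beetle grubs: 4/9.2 = 0.435 kJ/s
earthworms: 1/9.4 = 0.106 kJ/s

wireworms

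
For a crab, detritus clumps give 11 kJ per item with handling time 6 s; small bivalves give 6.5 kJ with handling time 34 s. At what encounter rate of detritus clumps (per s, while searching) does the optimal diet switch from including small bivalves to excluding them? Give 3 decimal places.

0.019 per s

Drop small bivalves once their profitability E₂/h₂ falls below the rate achievable on detritus clumps alone: E₂/h₂ = λE₁/(1 + λh₁).
Solve for λ: λE₁h₂ = E₂(1 + λh₁) → λ(E₁h₂ − E₂h₁) = E₂ → λ = E₂/(E₁h₂ − E₂h₁).
λ = 6.5/(11×34 − 6.5×6) = 6.5/335 = 0.0194 per s.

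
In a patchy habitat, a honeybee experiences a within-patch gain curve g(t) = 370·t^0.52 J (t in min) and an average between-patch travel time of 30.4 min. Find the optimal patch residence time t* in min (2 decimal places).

32.93 min

Maximise g(t)/(T+t): set derivative to zero → g'(t)(T+t) = g(t).
g'(t) = 0.52·370·t^-0.48. Setting 0.52·370·t^-0.48 = 370·t^0.52/(30.4+t) gives 0.52(30.4+t) = t, so 0.48·t = 0.52×30.4.
t* = 0.52×30.4/0.48 = 32.93 min.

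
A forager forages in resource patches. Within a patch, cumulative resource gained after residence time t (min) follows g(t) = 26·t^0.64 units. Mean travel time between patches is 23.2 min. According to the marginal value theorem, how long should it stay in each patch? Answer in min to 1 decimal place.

41.2 min

By the marginal value theorem, leave when the instantaneous gain rate g'(t) equals the habitat-wide average g(t)/(T + t).
g'(t) = 0.64·26·t^-0.36. Setting 0.64·26·t^-0.36 = 26·t^0.64/(23.2+t) gives 0.64(23.2+t) = t, so 0.36·t = 0.64×23.2.
t* = 0.64×23.2/0.36 = 41.24 min.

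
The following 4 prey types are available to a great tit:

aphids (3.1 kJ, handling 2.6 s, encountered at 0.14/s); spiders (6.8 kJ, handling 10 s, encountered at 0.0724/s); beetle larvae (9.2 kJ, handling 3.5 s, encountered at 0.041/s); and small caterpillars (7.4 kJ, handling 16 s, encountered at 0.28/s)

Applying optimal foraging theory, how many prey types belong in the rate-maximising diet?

3

E/h in descending order: beetle larvae 2.63, aphids 1.19, spiders 0.68, small caterpillars 0.463 kJ/s. The optimal diet is the largest prefix of this list for which every included type satisfies E_i/h_i > R on the types above it.
Rate on top 1: 0.3299. aphids: 1.19 > 0.3299 → include.
Rate on top 2: 0.5381. spiders: 0.68 > 0.5381 → include.
Rate on top 3: 0.5841. small caterpillars: 0.463 < 0.5841 → exclude; stop.
Optimal diet: beetle larvae, aphids, spiders — 3 of 4 types.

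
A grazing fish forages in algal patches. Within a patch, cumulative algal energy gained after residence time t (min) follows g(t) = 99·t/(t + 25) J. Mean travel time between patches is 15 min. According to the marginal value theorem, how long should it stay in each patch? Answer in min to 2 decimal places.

19.36 min

Maximise g(t)/(T+t): set derivative to zero → g'(t)(T+t) = g(t).
g'(t) = 99·25/(t + 25)². Setting 99·25/(t+25)² = 99t/[(t+25)(15+t)] gives 25(15+t) = t(t+25), so t² = 25×15 = 375.
t* = √375 = 19.36 min.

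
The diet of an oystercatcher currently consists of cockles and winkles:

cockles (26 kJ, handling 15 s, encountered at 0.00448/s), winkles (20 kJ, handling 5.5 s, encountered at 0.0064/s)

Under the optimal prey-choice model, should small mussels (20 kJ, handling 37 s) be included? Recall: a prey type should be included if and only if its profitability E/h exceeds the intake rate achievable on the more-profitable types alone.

On cockles and winkles alone, R = ΣλE/(1+Σλh) = 0.2445/1.102 = 0.2218 kJ/s.
small mussels: E/h = 20/37 = 0.5405 kJ/s.
0.5405 > 0.2218, so adding small mussels raises the average — include it.

Yes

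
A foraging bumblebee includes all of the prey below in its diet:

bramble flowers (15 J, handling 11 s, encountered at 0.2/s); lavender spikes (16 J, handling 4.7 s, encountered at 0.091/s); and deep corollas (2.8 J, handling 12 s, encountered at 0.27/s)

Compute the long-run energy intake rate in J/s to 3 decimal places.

0.759 J/s

Energy encountered per unit search time: 0.2×15 + 0.091×16 + 0.27×2.8 = 5.212 J/s.
Handling time per unit search time: 0.2×11 + 0.091×4.7 + 0.27×12 = 5.868.
Rate = 5.212/(1 + 5.868) = 0.7589 J/s.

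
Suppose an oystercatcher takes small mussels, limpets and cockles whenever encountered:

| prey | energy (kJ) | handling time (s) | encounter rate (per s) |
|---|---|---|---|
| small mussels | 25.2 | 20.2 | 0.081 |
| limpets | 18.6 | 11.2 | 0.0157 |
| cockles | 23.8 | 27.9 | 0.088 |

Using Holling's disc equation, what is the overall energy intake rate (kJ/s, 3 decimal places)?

R = (0.081×25.2 + 0.0157×18.6 + 0.088×23.8) / (1 + 0.081×20.2 + 0.0157×11.2 + 0.088×27.9) = 4.428/5.267 = 0.8406 kJ/s.

0.841 kJ/s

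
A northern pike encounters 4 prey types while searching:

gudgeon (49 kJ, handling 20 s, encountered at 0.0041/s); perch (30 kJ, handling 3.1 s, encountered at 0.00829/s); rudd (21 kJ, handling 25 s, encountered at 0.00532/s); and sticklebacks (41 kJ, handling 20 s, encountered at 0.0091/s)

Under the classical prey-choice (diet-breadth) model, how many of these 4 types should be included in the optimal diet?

4

Profitabilities (E/h, kJ/s): perch 9.68, gudgeon 2.45, sticklebacks 2.05, rudd 0.84. Add prey in this order while the next type's profitability exceeds the intake rate on those already taken.
Rate on top 1: 0.2425. gudgeon: 2.45 > 0.2425 → include.
Rate on top 2: 0.4059. sticklebacks: 2.05 > 0.4059 → include.
Rate on top 3: 0.6379. rudd: 0.84 > 0.6379 → include.
Optimal diet: perch, gudgeon, sticklebacks, rudd — 4 of 4 types.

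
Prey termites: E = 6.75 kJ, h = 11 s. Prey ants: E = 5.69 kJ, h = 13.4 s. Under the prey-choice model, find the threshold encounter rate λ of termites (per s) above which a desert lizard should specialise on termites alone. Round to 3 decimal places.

0.204 per s

The zero-one rule: include ants iff E₂/h₂ > λE₁/(1+λh₁). Equality gives the switch point.
λE₁h₂ = E₂ + λE₂h₁ ⇒ λ = E₂/(E₁h₂ − E₂h₁) = 5.69/(90.45 − 62.59) = 0.2042 per s.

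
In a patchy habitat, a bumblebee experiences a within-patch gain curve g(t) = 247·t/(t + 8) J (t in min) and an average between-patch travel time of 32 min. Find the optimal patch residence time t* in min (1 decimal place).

16.0 min

Maximise g(t)/(T+t): set derivative to zero → g'(t)(T+t) = g(t).
g'(t) = 247·8/(t + 8)². Setting 247·8/(t+8)² = 247t/[(t+8)(32+t)] gives 8(32+t) = t(t+8), so t² = 8×32 = 256.
t* = √256 = 16 min.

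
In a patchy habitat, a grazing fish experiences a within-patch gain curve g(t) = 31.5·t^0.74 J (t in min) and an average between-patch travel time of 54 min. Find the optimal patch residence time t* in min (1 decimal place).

153.7 min

Optimal t* satisfies g'(t*) = g(t*)/(T + t*).
g'(t) = 0.74·31.5·t^-0.26. Setting 0.74·31.5·t^-0.26 = 31.5·t^0.74/(54+t) gives 0.74(54+t) = t, so 0.26·t = 0.74×54.
t* = 0.74×54/0.26 = 153.7 min.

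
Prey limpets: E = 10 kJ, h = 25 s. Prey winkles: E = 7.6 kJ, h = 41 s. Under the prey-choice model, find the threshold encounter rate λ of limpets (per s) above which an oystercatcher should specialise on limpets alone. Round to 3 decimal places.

0.035 per s

Drop winkles once their profitability E₂/h₂ falls below the rate achievable on limpets alone: E₂/h₂ = λE₁/(1 + λh₁).
Solve for λ: λE₁h₂ = E₂(1 + λh₁) → λ(E₁h₂ − E₂h₁) = E₂ → λ = E₂/(E₁h₂ − E₂h₁).
λ = 7.6/(10×41 − 7.6×25) = 7.6/220 = 0.03455 per s.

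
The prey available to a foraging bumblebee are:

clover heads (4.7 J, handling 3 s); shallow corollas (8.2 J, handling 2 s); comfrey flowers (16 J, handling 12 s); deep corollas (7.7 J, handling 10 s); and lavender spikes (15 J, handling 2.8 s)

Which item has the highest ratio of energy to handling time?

In descending order of E/h:
lavender spikes: 15/2.8 = 5.36 J/s
shallow corollas: 8.2/2 = 4.1 J/s
clover heads: 4.7/3 = 1.57 J/s
comfrey flowers: 16/12 = 1.33 J/s
deep corollas: 7.7/10 = 0.77 J/s

lavender spikes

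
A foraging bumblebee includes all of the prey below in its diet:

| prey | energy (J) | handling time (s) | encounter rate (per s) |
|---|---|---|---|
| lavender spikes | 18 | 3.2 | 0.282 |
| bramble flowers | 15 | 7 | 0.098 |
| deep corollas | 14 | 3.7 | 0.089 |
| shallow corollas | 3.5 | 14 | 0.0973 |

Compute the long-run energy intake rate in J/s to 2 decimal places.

1.90 J/s

R = (0.282×18 + 0.098×15 + 0.089×14 + 0.0973×3.5) / (1 + 0.282×3.2 + 0.098×7 + 0.089×3.7 + 0.0973×14) = 8.133/4.28 = 1.9 J/s.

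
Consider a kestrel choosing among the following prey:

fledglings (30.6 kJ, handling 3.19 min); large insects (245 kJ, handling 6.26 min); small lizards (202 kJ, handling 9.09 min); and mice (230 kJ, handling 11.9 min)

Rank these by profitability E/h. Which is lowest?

In descending order of E/h:
large insects: 245/6.26 = 39.1 kJ/min
small lizards: 202/9.09 = 22.2 kJ/min
mice: 230/11.9 = 19.3 kJ/min
fledglings: 30.6/3.19 = 9.59 kJ/min

fledglings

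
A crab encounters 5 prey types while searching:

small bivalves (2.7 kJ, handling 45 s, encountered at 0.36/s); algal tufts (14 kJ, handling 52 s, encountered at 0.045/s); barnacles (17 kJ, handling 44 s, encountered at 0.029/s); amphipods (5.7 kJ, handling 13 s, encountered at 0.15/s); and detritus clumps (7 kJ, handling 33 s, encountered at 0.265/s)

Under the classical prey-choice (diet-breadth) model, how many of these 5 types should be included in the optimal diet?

E/h in descending order: amphipods 0.438, barnacles 0.386, algal tufts 0.269, detritus clumps 0.212, small bivalves 0.06 kJ/s. The optimal diet is the largest prefix of this list for which every included type satisfies E_i/h_i > R on the types above it.
Rate on top 1: 0.2898. barnacles: 0.386 > 0.2898 → include.
Rate on top 2: 0.319. algal tufts: 0.269 < 0.319 → exclude; stop.
Optimal diet: amphipods, barnacles — 2 of 5 types.

2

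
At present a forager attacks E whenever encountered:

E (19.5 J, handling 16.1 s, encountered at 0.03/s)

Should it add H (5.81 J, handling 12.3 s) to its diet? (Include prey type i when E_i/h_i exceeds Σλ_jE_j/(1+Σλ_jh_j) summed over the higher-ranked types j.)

Intake rate on the current diet: R = (0.03×19.5) / (1 + 0.03×16.1) = 0.585/1.483 = 0.3945 J/s.
Profitability of H: 5.81/12.3 = 0.4724 J/s.
0.4724 > 0.3945, so adding H raises the average — include it.

Yes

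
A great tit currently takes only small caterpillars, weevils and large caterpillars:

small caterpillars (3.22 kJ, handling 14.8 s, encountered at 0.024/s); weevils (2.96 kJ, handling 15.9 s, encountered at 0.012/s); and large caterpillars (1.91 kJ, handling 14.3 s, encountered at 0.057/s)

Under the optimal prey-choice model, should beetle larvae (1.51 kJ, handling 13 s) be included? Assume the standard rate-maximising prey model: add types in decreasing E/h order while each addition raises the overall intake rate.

Intake rate on the current diet: R = (0.024×3.22 + 0.012×2.96 + 0.057×1.91) / (1 + 0.024×14.8 + 0.012×15.9 + 0.057×14.3) = 0.2217/2.361 = 0.09388 kJ/s.
beetle larvae: E/h = 1.51/13 = 0.1162 kJ/s.
0.1162 > 0.09388, so adding beetle larvae raises the average — include it.

Yes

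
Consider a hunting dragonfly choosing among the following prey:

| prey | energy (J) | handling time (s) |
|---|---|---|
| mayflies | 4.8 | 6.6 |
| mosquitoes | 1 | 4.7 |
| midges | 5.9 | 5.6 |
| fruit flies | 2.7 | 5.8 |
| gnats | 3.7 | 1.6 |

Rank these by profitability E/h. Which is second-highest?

In descending order of E/h:
gnats: 3.7/1.6 = 2.31 J/s
midges: 5.9/5.6 = 1.05 J/s
mayflies: 4.8/6.6 = 0.727 J/s
fruit flies: 2.7/5.8 = 0.466 J/s
mosquitoes: 1/4.7 = 0.213 J/s

midges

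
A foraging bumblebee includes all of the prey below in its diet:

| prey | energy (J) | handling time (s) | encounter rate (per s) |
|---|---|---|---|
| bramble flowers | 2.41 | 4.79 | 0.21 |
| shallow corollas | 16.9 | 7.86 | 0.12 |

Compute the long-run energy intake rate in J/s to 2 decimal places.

0.86 J/s

R = Σλ_iE_i / (1 + Σλ_ih_i)
Numerator: 0.21×2.41 + 0.12×16.9 = 2.534
Denominator: 1 + 0.21×4.79 + 0.12×7.86 = 2.949
R = 2.534/2.949 = 0.8593 J/s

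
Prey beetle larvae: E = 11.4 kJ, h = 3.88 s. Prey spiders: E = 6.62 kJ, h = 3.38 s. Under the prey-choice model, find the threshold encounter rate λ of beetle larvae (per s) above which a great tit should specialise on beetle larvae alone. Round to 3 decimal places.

Drop spiders once their profitability E₂/h₂ falls below the rate achievable on beetle larvae alone: E₂/h₂ = λE₁/(1 + λh₁).
Solve for λ: λE₁h₂ = E₂(1 + λh₁) → λ(E₁h₂ − E₂h₁) = E₂ → λ = E₂/(E₁h₂ − E₂h₁).
λ = 6.62/(11.4×3.38 − 6.62×3.88) = 6.62/12.85 = 0.5153 per s.

0.515 per s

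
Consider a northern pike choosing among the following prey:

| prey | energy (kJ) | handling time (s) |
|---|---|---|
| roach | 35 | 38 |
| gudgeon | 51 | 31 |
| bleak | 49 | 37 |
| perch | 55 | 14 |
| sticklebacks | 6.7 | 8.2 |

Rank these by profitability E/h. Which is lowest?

sticklebacks

Profitability E/h (kJ/s): roach = 35/38 = 0.921, gudgeon = 51/31 = 1.65, bleak = 49/37 = 1.32, perch = 55/14 = 3.93, sticklebacks = 6.7/8.2 = 0.817.
Ranked: perch > gudgeon > bleak > roach > sticklebacks.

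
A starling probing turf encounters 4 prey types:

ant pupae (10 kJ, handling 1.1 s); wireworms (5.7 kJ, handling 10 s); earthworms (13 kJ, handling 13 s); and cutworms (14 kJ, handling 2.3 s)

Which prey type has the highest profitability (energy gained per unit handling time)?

ant pupae

Profitability E/h (kJ/s): ant pupae = 10/1.1 = 9.09, wireworms = 5.7/10 = 0.57, earthworms = 13/13 = 1, cutworms = 14/2.3 = 6.09.
Ranked: ant pupae > cutworms > earthworms > wireworms.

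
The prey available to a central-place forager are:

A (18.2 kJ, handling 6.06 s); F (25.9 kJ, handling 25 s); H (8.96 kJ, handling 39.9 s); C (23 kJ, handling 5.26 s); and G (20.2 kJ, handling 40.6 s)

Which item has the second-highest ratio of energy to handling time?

A

Profitability E/h (kJ/s): A = 18.2/6.06 = 3, F = 25.9/25 = 1.04, H = 8.96/39.9 = 0.225, C = 23/5.26 = 4.37, G = 20.2/40.6 = 0.498.
Ranked: C > A > F > G > H.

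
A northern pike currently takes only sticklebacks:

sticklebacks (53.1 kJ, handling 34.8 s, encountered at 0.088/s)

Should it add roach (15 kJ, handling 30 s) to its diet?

No

On sticklebacks alone, R = ΣλE/(1+Σλh) = 4.673/4.062 = 1.15 kJ/s.
roach: E/h = 15/30 = 0.5 kJ/s.
Since 0.5 < R, time spent handling roach is better spent searching.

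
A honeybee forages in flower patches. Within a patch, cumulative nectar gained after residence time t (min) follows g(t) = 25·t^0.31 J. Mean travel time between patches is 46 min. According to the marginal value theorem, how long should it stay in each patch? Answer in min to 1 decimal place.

20.7 min

Maximise g(t)/(T+t): set derivative to zero → g'(t)(T+t) = g(t).
g'(t) = 0.31·25·t^-0.69. Setting 0.31·25·t^-0.69 = 25·t^0.31/(46+t) gives 0.31(46+t) = t, so 0.69·t = 0.31×46.
t* = 0.31×46/0.69 = 20.67 min.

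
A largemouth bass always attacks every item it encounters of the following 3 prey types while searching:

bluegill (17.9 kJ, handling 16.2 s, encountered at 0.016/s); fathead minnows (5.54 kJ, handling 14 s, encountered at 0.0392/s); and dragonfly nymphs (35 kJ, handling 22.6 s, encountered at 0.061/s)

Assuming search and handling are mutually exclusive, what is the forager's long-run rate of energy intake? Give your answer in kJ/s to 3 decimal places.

0.828 kJ/s

Energy encountered per unit search time: 0.016×17.9 + 0.0392×5.54 + 0.061×35 = 2.639 kJ/s.
Handling time per unit search time: 0.016×16.2 + 0.0392×14 + 0.061×22.6 = 2.187.
Rate = 2.639/(1 + 2.187) = 0.828 kJ/s.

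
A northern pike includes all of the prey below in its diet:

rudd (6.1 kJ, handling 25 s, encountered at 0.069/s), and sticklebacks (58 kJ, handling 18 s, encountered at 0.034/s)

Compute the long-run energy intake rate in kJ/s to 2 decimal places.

R = (0.069×6.1 + 0.034×58) / (1 + 0.069×25 + 0.034×18) = 2.393/3.337 = 0.7171 kJ/s.

0.72 kJ/s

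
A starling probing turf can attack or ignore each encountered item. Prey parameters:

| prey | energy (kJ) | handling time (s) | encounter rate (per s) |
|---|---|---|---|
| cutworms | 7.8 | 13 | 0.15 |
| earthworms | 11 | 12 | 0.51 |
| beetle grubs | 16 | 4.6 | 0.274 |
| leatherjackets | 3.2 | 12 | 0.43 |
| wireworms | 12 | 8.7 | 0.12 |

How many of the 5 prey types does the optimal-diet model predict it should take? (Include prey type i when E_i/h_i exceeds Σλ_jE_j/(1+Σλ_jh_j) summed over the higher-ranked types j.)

1

Rank by E/h (kJ/s): beetle grubs 3.48, wireworms 1.38, earthworms 0.917, cutworms 0.6, leatherjackets 0.267. Include each in turn until the next type's E/h falls below the running intake rate.
Rate on top 1: 1.939. wireworms: 1.38 < 1.939 → exclude; stop.
Optimal diet: beetle grubs — 1 of 5 types.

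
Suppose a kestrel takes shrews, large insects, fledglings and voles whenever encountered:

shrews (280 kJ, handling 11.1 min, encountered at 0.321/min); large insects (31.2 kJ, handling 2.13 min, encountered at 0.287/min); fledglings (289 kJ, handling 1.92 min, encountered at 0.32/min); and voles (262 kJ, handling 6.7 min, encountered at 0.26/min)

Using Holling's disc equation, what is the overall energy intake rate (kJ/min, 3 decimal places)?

R = Σλ_iE_i / (1 + Σλ_ih_i)
Numerator: 0.321×280 + 0.287×31.2 + 0.32×289 + 0.26×262 = 259.4
Denominator: 1 + 0.321×11.1 + 0.287×2.13 + 0.32×1.92 + 0.26×6.7 = 7.531
R = 259.4/7.531 = 34.45 kJ/min

34.450 kJ/min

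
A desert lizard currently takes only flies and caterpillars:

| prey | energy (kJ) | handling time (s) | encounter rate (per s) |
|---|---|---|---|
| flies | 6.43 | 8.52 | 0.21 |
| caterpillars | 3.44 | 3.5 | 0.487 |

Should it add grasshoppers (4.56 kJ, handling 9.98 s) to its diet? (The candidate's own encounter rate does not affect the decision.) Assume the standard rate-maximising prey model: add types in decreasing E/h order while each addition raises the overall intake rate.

No

On flies and caterpillars alone, R = ΣλE/(1+Σλh) = 3.026/4.494 = 0.6733 kJ/s.
Profitability of grasshoppers: 4.56/9.98 = 0.4569 kJ/s.
0.4569 < 0.6733, so adding grasshoppers would lower the average — exclude it.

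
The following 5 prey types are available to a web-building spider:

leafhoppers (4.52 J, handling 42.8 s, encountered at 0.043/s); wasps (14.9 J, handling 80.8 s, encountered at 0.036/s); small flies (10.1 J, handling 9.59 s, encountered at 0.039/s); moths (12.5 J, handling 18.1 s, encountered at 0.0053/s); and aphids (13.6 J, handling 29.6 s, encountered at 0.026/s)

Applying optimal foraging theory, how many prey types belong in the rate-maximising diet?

Profitabilities (E/h, J/s): small flies 1.05, moths 0.691, aphids 0.459, wasps 0.184, leafhoppers 0.106. Add prey in this order while the next type's profitability exceeds the intake rate on those already taken.
Rate on top 1: 0.2867. moths: 0.691 > 0.2867 → include.
Rate on top 2: 0.313. aphids: 0.459 > 0.313 → include.
Rate on top 3: 0.3634. wasps: 0.184 < 0.3634 → exclude; stop.
Optimal diet: small flies, moths, aphids — 3 of 5 types.

3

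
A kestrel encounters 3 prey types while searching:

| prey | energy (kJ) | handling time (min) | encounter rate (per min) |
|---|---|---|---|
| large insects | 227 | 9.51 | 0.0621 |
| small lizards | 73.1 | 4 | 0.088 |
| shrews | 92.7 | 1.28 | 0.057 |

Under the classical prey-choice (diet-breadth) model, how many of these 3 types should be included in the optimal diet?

Profitabilities (E/h, kJ/min): shrews 72.4, large insects 23.9, small lizards 18.3. Add prey in this order while the next type's profitability exceeds the intake rate on those already taken.
Rate on top 1: 4.925. large insects: 23.9 > 4.925 → include.
Rate on top 2: 11.65. small lizards: 18.3 > 11.65 → include.
Optimal diet: shrews, large insects, small lizards — 3 of 3 types.

3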